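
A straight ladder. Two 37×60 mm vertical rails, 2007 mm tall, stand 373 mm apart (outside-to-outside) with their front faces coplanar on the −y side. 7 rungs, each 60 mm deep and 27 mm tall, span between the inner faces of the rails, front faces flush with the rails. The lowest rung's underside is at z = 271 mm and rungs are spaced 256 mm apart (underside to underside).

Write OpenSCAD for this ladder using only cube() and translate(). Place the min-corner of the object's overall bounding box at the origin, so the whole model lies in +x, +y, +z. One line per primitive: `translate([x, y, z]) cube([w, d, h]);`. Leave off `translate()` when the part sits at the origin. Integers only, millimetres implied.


// rung span = 373 - 2*37 = 299
// rung[k] z = 271 + k*256
cube([37, 60, 2007]);
translate([336, 0, 0]) cube([37, 60, 2007]);
translate([37, 0, 271]) cube([299, 60, 27]);
translate([37, 0, 527]) cube([299, 60, 27]);
translate([37, 0, 783]) cube([299, 60, 27]);
translate([37, 0, 1039]) cube([299, 60, 27]);
translate([37, 0, 1295]) cube([299, 60, 27]);
translate([37, 0, 1551]) cube([299, 60, 27]);
translate([37, 0, 1807]) cube([299, 60, 27]);


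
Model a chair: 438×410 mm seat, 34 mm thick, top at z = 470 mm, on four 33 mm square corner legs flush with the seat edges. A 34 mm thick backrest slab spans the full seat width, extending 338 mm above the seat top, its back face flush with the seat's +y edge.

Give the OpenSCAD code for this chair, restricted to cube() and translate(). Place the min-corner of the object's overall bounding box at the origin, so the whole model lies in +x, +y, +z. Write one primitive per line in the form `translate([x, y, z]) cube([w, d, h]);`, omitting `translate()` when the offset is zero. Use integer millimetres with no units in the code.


translate([0, 0, 436]) cube([438, 410, 34]);
cube([33, 33, 436]);
translate([405, 0, 0]) cube([33, 33, 436]);
translate([0, 377, 0]) cube([33, 33, 436]);
translate([405, 377, 0]) cube([33, 33, 436]);
translate([0, 376, 470]) cube([438, 34, 338]);


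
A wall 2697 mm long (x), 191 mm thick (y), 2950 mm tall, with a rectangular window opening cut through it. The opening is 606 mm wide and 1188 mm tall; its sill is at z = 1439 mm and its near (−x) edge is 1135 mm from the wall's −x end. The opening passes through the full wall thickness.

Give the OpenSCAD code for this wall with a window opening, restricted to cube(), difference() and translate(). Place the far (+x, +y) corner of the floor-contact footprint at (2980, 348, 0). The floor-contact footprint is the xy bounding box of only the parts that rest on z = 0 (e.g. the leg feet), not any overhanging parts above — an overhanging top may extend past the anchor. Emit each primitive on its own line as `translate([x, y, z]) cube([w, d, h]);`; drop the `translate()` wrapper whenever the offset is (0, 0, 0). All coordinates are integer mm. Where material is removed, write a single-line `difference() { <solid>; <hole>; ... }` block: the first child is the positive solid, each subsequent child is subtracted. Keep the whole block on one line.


difference() { translate([283, 157, 0]) cube([2697, 191, 2950]); translate([1418, 157, 1439]) cube([606, 191, 1188]); }


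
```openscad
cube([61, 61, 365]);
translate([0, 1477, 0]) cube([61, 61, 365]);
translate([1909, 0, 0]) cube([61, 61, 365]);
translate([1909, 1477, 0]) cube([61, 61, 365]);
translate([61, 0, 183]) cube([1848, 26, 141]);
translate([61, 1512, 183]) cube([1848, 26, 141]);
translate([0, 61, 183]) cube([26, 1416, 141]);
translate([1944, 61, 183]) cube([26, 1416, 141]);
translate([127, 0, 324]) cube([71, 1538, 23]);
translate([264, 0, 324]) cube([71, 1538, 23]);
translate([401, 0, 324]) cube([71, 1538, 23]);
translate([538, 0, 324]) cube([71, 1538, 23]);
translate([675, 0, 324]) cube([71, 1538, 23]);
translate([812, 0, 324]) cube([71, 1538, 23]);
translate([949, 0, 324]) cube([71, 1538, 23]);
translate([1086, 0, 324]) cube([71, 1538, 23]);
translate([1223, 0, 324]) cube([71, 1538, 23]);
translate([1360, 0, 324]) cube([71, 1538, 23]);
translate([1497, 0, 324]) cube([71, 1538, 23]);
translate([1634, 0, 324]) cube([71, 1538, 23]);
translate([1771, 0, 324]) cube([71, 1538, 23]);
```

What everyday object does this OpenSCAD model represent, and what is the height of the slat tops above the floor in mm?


A bed frame. The slat-top height is 347 mm.

Four posts, four rails, and a row of slats — a bed frame. Slats sit on the rails at z = 183 + 141 = 324; with slat thickness 23, the top is 347 mm.


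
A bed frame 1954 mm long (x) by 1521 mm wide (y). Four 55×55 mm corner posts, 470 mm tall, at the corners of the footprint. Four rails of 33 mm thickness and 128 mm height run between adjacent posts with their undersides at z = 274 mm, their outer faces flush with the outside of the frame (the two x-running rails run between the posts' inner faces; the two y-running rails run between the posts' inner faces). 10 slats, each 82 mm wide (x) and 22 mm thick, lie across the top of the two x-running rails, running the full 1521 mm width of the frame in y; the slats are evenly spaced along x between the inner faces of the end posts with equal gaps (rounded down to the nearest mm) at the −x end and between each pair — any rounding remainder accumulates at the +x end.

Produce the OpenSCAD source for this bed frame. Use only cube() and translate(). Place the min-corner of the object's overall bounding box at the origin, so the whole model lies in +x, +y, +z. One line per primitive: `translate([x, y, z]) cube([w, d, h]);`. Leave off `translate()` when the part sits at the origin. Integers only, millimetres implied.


cube([55, 55, 470]);
translate([0, 1466, 0]) cube([55, 55, 470]);
translate([1899, 0, 0]) cube([55, 55, 470]);
translate([1899, 1466, 0]) cube([55, 55, 470]);
translate([55, 0, 274]) cube([1844, 33, 128]);
translate([55, 1488, 274]) cube([1844, 33, 128]);
translate([0, 55, 274]) cube([33, 1411, 128]);
translate([1921, 55, 274]) cube([33, 1411, 128]);
translate([148, 0, 402]) cube([82, 1521, 22]);
translate([323, 0, 402]) cube([82, 1521, 22]);
translate([498, 0, 402]) cube([82, 1521, 22]);
translate([673, 0, 402]) cube([82, 1521, 22]);
translate([848, 0, 402]) cube([82, 1521, 22]);
translate([1023, 0, 402]) cube([82, 1521, 22]);
translate([1198, 0, 402]) cube([82, 1521, 22]);
translate([1373, 0, 402]) cube([82, 1521, 22]);
translate([1548, 0, 402]) cube([82, 1521, 22]);
translate([1723, 0, 402]) cube([82, 1521, 22]);


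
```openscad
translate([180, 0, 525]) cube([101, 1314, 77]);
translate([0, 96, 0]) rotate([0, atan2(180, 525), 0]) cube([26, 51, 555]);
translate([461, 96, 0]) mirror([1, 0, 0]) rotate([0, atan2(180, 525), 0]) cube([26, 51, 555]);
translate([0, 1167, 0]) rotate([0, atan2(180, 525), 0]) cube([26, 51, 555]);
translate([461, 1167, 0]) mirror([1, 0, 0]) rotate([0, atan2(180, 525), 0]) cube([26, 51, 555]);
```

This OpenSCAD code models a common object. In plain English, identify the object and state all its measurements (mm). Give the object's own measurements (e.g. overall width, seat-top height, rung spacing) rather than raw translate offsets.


A sawhorse. A 101×1314×77 mm beam (x, y, z) sits on two A-frame leg pairs. Each pair is two raked legs of 26×51 mm section (51 mm along y) splaying symmetrically in x. Each leg rises 525 mm vertically over 180 mm of horizontal reach and is 555 mm long along its own axis. Every leg's outer bottom edge rests on the floor and its outer top edge meets a bottom edge of the beam — the left legs (tilting toward +x) meet the beam's −x bottom edge, the right legs (their mirror images, tilting toward −x) meet its +x bottom edge — so the leg tops tuck under the beam, the beam's underside is 525 mm above the floor, and the feet are 461 mm apart outside-to-outside with the beam centred between them. The two leg pairs are set in 96 mm from either end of the beam.


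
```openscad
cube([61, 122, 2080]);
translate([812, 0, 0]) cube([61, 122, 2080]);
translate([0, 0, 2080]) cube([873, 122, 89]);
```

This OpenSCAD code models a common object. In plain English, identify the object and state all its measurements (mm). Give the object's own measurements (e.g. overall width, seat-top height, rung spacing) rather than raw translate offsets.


A door frame. The clear opening is 751 mm wide and 2080 mm high. Two 61 mm wide jambs, 122 mm deep, stand either side of the opening from the floor to the top of the opening. A 89 mm thick head sits across the top of both jambs, spanning the full outside width of the frame.


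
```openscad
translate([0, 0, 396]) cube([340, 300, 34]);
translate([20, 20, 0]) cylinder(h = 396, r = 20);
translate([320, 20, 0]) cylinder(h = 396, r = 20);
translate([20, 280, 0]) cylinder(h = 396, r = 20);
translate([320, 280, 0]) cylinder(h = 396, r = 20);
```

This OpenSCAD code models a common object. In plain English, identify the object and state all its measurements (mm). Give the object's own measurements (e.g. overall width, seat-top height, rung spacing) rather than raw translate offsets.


A four-legged stool. The seat is a 340×300×34 mm slab whose top surface is at z = 430 mm; four round legs, each 40 mm in diameter, run from the floor (z = 0) to the underside of the seat, each leg's axis is inset half a diameter from the nearest pair of seat edges (so the leg's bounding box is flush with the corner).


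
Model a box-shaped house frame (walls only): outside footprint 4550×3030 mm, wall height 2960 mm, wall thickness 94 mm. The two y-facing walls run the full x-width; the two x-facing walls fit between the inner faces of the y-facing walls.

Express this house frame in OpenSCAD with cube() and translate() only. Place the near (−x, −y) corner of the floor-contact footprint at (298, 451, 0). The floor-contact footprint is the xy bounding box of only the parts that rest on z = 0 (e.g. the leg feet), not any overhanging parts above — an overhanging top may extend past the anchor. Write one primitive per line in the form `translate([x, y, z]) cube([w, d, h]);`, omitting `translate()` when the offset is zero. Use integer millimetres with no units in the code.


translate([298, 451, 0]) cube([4550, 94, 2960]);
translate([298, 3387, 0]) cube([4550, 94, 2960]);
translate([298, 545, 0]) cube([94, 2842, 2960]);
translate([4754, 545, 0]) cube([94, 2842, 2960]);


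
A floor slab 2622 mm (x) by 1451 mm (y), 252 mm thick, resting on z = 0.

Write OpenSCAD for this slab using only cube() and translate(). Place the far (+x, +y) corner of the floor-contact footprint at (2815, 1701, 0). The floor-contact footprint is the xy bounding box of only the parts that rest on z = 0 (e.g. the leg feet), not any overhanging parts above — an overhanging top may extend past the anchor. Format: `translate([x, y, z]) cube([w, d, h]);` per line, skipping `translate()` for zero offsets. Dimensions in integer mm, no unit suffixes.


translate([193, 250, 0]) cube([2622, 1451, 252]);


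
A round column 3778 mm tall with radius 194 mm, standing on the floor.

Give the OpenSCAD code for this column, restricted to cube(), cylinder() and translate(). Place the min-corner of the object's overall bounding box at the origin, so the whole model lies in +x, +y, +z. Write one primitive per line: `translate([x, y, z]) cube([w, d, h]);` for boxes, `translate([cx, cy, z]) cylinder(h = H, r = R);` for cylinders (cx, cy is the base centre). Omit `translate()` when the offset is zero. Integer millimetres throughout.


translate([194, 194, 0]) cylinder(h = 3778, r = 194);


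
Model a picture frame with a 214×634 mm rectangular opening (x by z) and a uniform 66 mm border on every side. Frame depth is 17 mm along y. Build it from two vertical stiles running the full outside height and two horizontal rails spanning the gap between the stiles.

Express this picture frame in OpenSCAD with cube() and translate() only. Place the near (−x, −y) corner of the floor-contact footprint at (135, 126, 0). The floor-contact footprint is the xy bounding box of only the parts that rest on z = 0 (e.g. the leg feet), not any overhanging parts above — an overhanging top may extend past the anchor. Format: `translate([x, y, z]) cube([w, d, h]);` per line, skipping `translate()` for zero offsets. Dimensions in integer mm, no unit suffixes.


translate([135, 126, 0]) cube([66, 17, 766]);
translate([415, 126, 0]) cube([66, 17, 766]);
translate([201, 126, 0]) cube([214, 17, 66]);
translate([201, 126, 700]) cube([214, 17, 66]);


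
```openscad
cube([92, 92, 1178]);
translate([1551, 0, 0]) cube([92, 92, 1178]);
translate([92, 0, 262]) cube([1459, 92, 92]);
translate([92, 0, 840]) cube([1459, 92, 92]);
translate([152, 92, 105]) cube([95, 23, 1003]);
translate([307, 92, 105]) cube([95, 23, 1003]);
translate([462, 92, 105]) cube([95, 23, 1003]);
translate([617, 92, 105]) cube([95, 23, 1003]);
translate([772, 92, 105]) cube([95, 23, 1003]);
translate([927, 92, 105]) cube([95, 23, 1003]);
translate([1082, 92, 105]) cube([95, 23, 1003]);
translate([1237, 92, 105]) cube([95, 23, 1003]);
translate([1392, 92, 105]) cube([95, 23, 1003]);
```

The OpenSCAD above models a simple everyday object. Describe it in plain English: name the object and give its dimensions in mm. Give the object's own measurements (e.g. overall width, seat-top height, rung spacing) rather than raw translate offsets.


A fence section. Two 92×92 mm posts, 1178 mm tall, stand on the floor with a clear span of 1459 mm between their inner faces. Two horizontal rails of 92×92 mm section span the gap between the posts with their undersides at z = 262 mm and z = 840 mm, flush with the posts' −y face. 9 pickets, each 95 mm wide, 23 mm thick and 1003 mm tall, are fixed to the +y face of the rails with their bottoms at z = 105 mm, spaced across the span with a 60 mm gap after the −x post and between neighbouring pickets, with 64 mm left before the +x post.


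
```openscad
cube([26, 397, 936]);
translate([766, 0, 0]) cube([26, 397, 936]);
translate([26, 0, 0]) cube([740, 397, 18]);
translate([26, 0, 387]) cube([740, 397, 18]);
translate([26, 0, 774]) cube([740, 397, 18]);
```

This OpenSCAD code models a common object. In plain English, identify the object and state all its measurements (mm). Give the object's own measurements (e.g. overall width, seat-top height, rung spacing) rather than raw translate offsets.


An open bookshelf. Two side panels, each 26 mm thick, 397 mm deep and 936 mm tall, stand 792 mm apart (outside-to-outside). Between them sit 3 shelves, each 18 mm thick and 397 mm deep, spanning the full gap between the sides. The bottom shelf rests on the floor (its underside at z = 0) and the clear gap between one shelf's top and the next shelf's underside is 369 mm.


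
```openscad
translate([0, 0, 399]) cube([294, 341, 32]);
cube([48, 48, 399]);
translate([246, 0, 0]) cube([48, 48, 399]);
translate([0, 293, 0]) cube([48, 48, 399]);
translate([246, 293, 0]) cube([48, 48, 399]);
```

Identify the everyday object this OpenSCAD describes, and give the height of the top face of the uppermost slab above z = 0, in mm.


A stool. The seat height is 431 mm.

A 294×341×32 slab at z = 399 on four corner posts — a stool. The seat top is 399 + 32 = 431 mm.


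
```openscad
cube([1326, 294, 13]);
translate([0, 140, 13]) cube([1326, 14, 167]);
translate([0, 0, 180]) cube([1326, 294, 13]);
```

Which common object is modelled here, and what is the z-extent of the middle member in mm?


An I-beam. The web height is 167 mm.

Two wide flanges with a thin centred web — an I-beam. Overall 193 mm minus two 13 mm flanges gives a web of 193 − 2·13 = 167 mm.


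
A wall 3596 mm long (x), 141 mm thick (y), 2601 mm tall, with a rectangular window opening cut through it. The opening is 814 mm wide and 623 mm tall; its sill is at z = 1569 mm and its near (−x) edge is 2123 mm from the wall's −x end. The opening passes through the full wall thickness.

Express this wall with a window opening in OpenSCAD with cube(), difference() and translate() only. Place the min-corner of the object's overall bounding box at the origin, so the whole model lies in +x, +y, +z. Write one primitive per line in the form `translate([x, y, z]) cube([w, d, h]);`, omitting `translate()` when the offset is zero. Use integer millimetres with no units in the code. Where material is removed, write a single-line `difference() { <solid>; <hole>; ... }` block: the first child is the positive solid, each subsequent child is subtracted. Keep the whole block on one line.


difference() { cube([3596, 141, 2601]); translate([2123, 0, 1569]) cube([814, 141, 623]); }


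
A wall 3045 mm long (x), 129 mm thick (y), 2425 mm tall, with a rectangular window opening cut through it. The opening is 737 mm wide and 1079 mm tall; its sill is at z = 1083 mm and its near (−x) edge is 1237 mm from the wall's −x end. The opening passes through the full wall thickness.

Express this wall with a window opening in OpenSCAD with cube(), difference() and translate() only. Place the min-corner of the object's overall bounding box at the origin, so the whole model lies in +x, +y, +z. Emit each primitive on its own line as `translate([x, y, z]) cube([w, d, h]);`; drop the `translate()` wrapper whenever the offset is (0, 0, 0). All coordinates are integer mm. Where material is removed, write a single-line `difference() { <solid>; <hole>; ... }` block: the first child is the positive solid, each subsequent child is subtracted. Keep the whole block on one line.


difference() { cube([3045, 129, 2425]); translate([1237, 0, 1083]) cube([737, 129, 1079]); }


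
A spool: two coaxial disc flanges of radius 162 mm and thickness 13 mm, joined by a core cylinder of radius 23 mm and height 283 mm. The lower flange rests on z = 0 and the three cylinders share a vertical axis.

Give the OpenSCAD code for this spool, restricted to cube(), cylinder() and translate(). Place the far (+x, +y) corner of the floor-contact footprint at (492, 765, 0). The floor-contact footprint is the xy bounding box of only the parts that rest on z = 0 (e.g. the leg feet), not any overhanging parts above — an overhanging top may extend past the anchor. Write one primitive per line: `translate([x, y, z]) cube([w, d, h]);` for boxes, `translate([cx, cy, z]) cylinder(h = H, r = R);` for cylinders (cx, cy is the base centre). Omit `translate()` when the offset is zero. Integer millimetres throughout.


translate([330, 603, 0]) cylinder(h = 13, r = 162);
translate([330, 603, 13]) cylinder(h = 283, r = 23);
translate([330, 603, 296]) cylinder(h = 13, r = 162);


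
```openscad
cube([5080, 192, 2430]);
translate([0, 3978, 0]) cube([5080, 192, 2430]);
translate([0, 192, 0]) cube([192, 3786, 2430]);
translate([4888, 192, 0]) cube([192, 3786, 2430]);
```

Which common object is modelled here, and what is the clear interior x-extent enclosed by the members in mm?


A house (or room) frame. The interior width is 4696 mm.

Four 2430 mm walls enclosing a rectangle with no floor or roof — a room or house frame. Outside width is 5080 mm and wall thickness is 192 mm, so the interior width is 5080 − 2 × 192 = 4696 mm.


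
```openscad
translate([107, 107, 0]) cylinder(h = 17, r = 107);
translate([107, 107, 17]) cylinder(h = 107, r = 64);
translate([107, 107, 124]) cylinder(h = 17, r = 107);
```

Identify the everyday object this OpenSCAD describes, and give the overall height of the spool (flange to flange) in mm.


A spool. The overall height is 141 mm.

Three coaxial cylinders, large–small–large — a spool. Two 17 mm flanges and a 107 mm core give 17 + 107 + 17 = 141 mm.


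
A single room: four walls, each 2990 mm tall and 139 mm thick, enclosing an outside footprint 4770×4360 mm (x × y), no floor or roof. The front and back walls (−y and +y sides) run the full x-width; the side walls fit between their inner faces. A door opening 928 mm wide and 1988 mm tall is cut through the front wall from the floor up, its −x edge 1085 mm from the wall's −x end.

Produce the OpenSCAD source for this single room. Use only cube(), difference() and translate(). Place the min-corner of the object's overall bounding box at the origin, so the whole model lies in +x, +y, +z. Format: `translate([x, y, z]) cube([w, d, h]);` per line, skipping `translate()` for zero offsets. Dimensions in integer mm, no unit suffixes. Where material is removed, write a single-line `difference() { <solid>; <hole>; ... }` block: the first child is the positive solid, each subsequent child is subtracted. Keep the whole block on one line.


difference() { cube([4770, 139, 2990]); translate([1085, 0, 0]) cube([928, 139, 1988]); }
translate([0, 4221, 0]) cube([4770, 139, 2990]);
translate([0, 139, 0]) cube([139, 4082, 2990]);
translate([4631, 139, 0]) cube([139, 4082, 2990]);


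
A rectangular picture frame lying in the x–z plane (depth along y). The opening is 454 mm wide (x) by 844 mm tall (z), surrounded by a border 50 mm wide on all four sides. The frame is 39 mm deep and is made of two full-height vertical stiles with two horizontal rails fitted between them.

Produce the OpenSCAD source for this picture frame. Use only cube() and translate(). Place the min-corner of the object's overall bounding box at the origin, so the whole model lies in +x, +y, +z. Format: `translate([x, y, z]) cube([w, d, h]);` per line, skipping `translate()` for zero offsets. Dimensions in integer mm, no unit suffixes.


cube([50, 39, 944]);
translate([504, 0, 0]) cube([50, 39, 944]);
translate([50, 0, 0]) cube([454, 39, 50]);
translate([50, 0, 894]) cube([454, 39, 50]);


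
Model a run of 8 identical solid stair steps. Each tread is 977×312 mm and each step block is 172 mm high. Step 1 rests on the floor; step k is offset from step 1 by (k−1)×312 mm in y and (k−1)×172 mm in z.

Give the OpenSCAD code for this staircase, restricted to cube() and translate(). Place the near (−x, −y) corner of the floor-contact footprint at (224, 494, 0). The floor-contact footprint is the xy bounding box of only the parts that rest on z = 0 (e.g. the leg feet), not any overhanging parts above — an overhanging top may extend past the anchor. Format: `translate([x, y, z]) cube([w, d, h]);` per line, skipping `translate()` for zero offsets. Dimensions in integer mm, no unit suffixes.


translate([224, 494, 0]) cube([977, 312, 172]);
translate([224, 806, 172]) cube([977, 312, 172]);
translate([224, 1118, 344]) cube([977, 312, 172]);
translate([224, 1430, 516]) cube([977, 312, 172]);
translate([224, 1742, 688]) cube([977, 312, 172]);
translate([224, 2054, 860]) cube([977, 312, 172]);
translate([224, 2366, 1032]) cube([977, 312, 172]);
translate([224, 2678, 1204]) cube([977, 312, 172]);


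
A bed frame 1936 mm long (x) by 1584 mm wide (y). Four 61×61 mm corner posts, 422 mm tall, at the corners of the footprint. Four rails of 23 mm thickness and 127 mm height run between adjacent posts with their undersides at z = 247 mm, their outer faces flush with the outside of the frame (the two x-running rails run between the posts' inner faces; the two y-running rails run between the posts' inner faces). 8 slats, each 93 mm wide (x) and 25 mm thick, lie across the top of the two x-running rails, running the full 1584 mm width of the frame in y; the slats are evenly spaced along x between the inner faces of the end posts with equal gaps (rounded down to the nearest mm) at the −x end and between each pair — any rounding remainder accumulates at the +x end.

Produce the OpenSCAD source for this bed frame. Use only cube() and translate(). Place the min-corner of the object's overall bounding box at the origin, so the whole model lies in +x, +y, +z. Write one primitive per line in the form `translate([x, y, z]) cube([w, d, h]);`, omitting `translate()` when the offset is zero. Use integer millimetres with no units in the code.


cube([61, 61, 422]);
translate([0, 1523, 0]) cube([61, 61, 422]);
translate([1875, 0, 0]) cube([61, 61, 422]);
translate([1875, 1523, 0]) cube([61, 61, 422]);
translate([61, 0, 247]) cube([1814, 23, 127]);
translate([61, 1561, 247]) cube([1814, 23, 127]);
translate([0, 61, 247]) cube([23, 1462, 127]);
translate([1913, 61, 247]) cube([23, 1462, 127]);
translate([179, 0, 374]) cube([93, 1584, 25]);
translate([390, 0, 374]) cube([93, 1584, 25]);
translate([601, 0, 374]) cube([93, 1584, 25]);
translate([812, 0, 374]) cube([93, 1584, 25]);
translate([1023, 0, 374]) cube([93, 1584, 25]);
translate([1234, 0, 374]) cube([93, 1584, 25]);
translate([1445, 0, 374]) cube([93, 1584, 25]);
translate([1656, 0, 374]) cube([93, 1584, 25]);


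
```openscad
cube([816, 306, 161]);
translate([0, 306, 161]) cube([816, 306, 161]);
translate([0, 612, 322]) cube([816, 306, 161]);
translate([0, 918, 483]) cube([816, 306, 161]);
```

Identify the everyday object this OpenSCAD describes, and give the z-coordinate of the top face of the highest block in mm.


A staircase. The total rise is 644 mm.

4 identical blocks, each offset up and back from the previous — a staircase. Each step is 161 mm tall and there are 4 of them, so the total rise is 4 × 161 = 644 mm.


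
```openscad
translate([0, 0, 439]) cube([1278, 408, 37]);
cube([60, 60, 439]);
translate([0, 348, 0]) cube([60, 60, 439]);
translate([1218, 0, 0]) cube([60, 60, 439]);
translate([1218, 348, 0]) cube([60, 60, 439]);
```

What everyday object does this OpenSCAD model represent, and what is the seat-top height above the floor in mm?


A bench. The seat-top height is 476 mm.

A long slab on four corner posts — a bench. The slab sits at z = 439 with thickness 37, so the top is 439 + 37 = 476 mm.


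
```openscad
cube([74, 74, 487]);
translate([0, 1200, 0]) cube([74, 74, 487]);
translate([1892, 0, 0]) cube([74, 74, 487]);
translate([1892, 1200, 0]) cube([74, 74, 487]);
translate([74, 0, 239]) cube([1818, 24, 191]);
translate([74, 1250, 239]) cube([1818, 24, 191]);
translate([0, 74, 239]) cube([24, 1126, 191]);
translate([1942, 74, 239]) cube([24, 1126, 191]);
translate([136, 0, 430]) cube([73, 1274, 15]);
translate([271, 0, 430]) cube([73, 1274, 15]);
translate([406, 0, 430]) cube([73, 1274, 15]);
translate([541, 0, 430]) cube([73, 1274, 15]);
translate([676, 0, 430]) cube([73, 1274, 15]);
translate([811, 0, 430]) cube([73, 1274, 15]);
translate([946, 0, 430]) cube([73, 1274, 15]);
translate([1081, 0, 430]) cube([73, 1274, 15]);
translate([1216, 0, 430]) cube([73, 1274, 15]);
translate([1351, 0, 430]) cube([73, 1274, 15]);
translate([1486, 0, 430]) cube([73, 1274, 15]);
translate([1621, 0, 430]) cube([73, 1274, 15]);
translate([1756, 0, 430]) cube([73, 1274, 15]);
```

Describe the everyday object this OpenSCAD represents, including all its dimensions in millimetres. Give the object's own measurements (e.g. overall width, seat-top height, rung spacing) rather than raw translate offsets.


A bed frame 1966 mm long (x) by 1274 mm wide (y). Four 74×74 mm corner posts, 487 mm tall, at the corners of the footprint. Four rails of 24 mm thickness and 191 mm height run between adjacent posts with their undersides at z = 239 mm, their outer faces flush with the outside of the frame (the two x-running rails run between the posts' inner faces; the two y-running rails run between the posts' inner faces). 13 slats, each 73 mm wide (x) and 15 mm thick, lie across the top of the two x-running rails, running the full 1274 mm width of the frame in y; along x they sit between the end posts with a 62 mm gap after the −x posts and between neighbouring slats, leaving 63 mm before the +x posts.


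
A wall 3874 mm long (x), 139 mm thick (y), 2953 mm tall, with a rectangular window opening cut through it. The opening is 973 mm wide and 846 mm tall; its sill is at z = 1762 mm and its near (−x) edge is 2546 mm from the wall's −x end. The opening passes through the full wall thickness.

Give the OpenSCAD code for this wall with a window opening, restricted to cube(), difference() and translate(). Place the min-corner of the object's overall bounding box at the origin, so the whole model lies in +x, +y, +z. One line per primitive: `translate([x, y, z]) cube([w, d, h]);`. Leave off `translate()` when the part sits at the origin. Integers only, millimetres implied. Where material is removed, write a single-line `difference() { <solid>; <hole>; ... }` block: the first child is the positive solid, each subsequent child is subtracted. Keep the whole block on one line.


difference() { cube([3874, 139, 2953]); translate([2546, 0, 1762]) cube([973, 139, 846]); }


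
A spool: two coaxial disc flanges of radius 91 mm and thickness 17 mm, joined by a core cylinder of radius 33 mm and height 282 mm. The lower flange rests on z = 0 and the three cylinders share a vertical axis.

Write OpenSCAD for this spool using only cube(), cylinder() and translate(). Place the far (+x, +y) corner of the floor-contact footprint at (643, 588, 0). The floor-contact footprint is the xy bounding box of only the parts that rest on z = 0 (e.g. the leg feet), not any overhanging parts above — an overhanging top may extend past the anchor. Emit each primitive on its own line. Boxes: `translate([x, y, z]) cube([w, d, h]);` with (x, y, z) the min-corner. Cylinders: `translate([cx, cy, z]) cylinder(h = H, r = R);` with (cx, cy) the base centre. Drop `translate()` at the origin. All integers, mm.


translate([552, 497, 0]) cylinder(h = 17, r = 91);
translate([552, 497, 17]) cylinder(h = 282, r = 33);
translate([552, 497, 299]) cylinder(h = 17, r = 91);


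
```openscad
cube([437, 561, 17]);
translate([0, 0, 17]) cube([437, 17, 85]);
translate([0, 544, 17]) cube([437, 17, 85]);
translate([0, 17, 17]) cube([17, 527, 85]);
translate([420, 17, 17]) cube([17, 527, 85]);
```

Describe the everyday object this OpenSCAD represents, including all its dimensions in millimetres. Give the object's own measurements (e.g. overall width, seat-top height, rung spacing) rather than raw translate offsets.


An open-topped rectangular box: outside dimensions 437×561×102 mm, with a uniform wall and base thickness of 17 mm. The base is a full 437×561 slab on the floor; four walls sit on top of the base. The front and back walls (the −y and +y sides) span the full width; the two side walls fit between them.


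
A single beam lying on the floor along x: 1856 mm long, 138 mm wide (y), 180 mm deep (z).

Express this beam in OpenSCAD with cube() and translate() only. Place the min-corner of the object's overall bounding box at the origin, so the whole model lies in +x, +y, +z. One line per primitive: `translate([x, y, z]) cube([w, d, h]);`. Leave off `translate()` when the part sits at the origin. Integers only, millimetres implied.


cube([1856, 138, 180]);


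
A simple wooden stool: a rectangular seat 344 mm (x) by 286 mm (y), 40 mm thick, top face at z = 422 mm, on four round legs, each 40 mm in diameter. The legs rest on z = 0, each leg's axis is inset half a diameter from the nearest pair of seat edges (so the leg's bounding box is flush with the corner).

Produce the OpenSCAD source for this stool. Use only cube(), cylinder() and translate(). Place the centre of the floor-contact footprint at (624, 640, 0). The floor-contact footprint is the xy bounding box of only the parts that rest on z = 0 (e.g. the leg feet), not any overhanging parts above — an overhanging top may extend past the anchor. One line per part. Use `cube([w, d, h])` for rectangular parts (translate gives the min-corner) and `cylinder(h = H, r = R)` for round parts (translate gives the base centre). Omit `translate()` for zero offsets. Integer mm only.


translate([452, 497, 382]) cube([344, 286, 40]);
translate([472, 517, 0]) cylinder(h = 382, r = 20);
translate([776, 517, 0]) cylinder(h = 382, r = 20);
translate([472, 763, 0]) cylinder(h = 382, r = 20);
translate([776, 763, 0]) cylinder(h = 382, r = 20);


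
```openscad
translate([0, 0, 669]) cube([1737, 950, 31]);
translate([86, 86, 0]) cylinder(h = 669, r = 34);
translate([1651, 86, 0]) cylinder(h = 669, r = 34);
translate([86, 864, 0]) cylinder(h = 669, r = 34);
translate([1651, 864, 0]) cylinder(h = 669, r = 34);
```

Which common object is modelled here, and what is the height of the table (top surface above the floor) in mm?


A table. The table height is 700 mm.

A 1737×950×31 slab sits at z = 669 on four Ø68 mm round legs — a table. The top surface is at 669 + 31 = 700 mm.


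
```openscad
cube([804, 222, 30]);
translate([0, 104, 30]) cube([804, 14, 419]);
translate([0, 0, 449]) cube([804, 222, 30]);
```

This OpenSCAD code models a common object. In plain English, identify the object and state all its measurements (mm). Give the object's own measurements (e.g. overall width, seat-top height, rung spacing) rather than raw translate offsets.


An I-beam lying along x, 804 mm long. Overall section height 479 mm. Two flanges 222 mm wide (y) and 30 mm thick, one on the floor and one at the top; a web 14 mm thick runs between them, centred on the flange width.


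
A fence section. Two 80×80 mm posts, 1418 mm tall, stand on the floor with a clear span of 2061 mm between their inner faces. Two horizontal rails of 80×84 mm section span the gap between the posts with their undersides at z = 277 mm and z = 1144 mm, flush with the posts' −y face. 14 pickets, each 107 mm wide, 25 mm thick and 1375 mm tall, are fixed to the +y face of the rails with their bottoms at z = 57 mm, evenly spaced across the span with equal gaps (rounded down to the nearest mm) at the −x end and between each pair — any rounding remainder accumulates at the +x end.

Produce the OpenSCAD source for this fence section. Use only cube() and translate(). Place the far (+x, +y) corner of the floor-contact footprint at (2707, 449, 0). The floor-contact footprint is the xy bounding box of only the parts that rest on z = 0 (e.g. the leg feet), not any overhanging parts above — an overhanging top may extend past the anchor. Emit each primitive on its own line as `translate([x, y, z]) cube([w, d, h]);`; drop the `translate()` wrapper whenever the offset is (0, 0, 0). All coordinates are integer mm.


translate([486, 369, 0]) cube([80, 80, 1418]);
translate([2627, 369, 0]) cube([80, 80, 1418]);
translate([566, 369, 277]) cube([2061, 80, 84]);
translate([566, 369, 1144]) cube([2061, 80, 84]);
translate([603, 449, 57]) cube([107, 25, 1375]);
translate([747, 449, 57]) cube([107, 25, 1375]);
translate([891, 449, 57]) cube([107, 25, 1375]);
translate([1035, 449, 57]) cube([107, 25, 1375]);
translate([1179, 449, 57]) cube([107, 25, 1375]);
translate([1323, 449, 57]) cube([107, 25, 1375]);
translate([1467, 449, 57]) cube([107, 25, 1375]);
translate([1611, 449, 57]) cube([107, 25, 1375]);
translate([1755, 449, 57]) cube([107, 25, 1375]);
translate([1899, 449, 57]) cube([107, 25, 1375]);
translate([2043, 449, 57]) cube([107, 25, 1375]);
translate([2187, 449, 57]) cube([107, 25, 1375]);
translate([2331, 449, 57]) cube([107, 25, 1375]);
translate([2475, 449, 57]) cube([107, 25, 1375]);


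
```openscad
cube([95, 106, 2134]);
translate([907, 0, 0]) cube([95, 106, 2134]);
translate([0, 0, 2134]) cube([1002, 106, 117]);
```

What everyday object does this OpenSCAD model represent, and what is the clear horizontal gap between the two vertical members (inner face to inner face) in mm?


A door frame. The clear opening width is 812 mm.

Two 2134 mm tall posts with a header on top — a door frame. The left jamb is 95 mm wide at x = 0; the right jamb starts at x = 907. The clear opening is 907 − 95 = 812 mm.


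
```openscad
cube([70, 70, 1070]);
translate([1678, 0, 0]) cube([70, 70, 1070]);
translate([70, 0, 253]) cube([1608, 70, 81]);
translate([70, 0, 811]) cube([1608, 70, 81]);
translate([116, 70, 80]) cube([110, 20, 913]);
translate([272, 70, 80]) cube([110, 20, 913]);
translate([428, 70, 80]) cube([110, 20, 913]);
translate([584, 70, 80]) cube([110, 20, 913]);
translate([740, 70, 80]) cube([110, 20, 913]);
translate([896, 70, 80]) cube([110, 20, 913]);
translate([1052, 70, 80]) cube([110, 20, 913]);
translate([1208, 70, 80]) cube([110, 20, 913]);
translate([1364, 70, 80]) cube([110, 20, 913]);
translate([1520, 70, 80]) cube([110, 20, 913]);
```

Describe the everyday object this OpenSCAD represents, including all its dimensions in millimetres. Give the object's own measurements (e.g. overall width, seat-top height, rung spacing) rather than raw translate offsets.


A fence section. Two 70×70 mm posts, 1070 mm tall, stand on the floor with a clear span of 1608 mm between their inner faces. Two horizontal rails of 70×81 mm section span the gap between the posts with their undersides at z = 253 mm and z = 811 mm, flush with the posts' −y face. 10 pickets, each 110 mm wide, 20 mm thick and 913 mm tall, are fixed to the +y face of the rails with their bottoms at z = 80 mm, spaced across the span with a 46 mm gap after the −x post and between neighbouring pickets, with 48 mm left before the +x post.


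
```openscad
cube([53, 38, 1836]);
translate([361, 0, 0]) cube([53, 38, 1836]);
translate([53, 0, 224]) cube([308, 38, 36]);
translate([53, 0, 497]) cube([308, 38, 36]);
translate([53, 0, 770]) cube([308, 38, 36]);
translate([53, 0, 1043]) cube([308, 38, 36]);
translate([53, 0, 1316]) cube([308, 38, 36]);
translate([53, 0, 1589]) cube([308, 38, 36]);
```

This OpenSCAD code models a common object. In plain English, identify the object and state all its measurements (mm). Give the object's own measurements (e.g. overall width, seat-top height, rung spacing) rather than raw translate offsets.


A straight ladder. Two 53×38 mm vertical rails, 1836 mm tall, stand 414 mm apart (outside-to-outside) with their front faces coplanar on the −y side. 6 rungs, each 38 mm deep and 36 mm tall, span between the inner faces of the rails, front faces flush with the rails. The lowest rung's underside is at z = 224 mm and rungs are spaced 273 mm apart (underside to underside).


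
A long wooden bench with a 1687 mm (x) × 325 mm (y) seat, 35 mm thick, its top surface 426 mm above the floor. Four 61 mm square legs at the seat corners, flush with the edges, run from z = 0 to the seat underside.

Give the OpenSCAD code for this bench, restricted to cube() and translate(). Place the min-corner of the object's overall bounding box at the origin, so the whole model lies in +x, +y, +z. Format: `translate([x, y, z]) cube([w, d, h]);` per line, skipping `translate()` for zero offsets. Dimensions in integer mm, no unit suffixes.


translate([0, 0, 391]) cube([1687, 325, 35]);
cube([61, 61, 391]);
translate([0, 264, 0]) cube([61, 61, 391]);
translate([1626, 0, 0]) cube([61, 61, 391]);
translate([1626, 264, 0]) cube([61, 61, 391]);


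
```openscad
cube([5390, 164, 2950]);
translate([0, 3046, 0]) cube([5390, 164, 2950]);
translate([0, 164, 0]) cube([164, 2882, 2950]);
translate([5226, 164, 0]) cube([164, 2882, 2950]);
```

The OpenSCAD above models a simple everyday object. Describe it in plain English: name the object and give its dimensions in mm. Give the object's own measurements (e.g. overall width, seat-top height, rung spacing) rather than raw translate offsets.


The wall frame of a small rectangular building: four walls, each 2950 mm tall and 164 mm thick, enclosing a footprint 5390 mm (x) by 3210 mm (y) outside-to-outside, with no floor or roof. The front and back walls (the −y and +y sides) span the full width; the two side walls fit between them.


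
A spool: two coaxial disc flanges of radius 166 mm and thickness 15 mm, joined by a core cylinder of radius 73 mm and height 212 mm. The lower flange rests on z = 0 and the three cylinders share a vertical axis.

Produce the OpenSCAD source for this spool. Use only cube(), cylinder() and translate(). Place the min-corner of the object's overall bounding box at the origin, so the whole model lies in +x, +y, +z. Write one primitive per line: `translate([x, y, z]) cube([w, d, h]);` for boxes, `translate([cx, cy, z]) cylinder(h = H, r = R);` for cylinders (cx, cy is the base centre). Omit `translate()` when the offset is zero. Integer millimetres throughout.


translate([166, 166, 0]) cylinder(h = 15, r = 166);
translate([166, 166, 15]) cylinder(h = 212, r = 73);
translate([166, 166, 227]) cylinder(h = 15, r = 166);


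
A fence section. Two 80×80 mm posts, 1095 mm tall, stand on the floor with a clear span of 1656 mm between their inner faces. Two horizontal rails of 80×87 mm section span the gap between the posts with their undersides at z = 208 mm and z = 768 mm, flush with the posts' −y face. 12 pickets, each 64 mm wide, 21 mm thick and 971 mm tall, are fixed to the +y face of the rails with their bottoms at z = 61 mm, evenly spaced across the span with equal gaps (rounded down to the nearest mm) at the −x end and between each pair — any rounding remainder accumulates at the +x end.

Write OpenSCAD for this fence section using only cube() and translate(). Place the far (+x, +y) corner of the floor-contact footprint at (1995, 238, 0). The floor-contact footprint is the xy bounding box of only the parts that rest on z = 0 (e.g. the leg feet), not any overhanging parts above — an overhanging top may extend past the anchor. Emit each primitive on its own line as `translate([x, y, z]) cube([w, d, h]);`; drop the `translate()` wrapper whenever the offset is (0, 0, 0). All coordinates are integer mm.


translate([179, 158, 0]) cube([80, 80, 1095]);
translate([1915, 158, 0]) cube([80, 80, 1095]);
translate([259, 158, 208]) cube([1656, 80, 87]);
translate([259, 158, 768]) cube([1656, 80, 87]);
translate([327, 238, 61]) cube([64, 21, 971]);
translate([459, 238, 61]) cube([64, 21, 971]);
translate([591, 238, 61]) cube([64, 21, 971]);
translate([723, 238, 61]) cube([64, 21, 971]);
translate([855, 238, 61]) cube([64, 21, 971]);
translate([987, 238, 61]) cube([64, 21, 971]);
translate([1119, 238, 61]) cube([64, 21, 971]);
translate([1251, 238, 61]) cube([64, 21, 971]);
translate([1383, 238, 61]) cube([64, 21, 971]);
translate([1515, 238, 61]) cube([64, 21, 971]);
translate([1647, 238, 61]) cube([64, 21, 971]);
translate([1779, 238, 61]) cube([64, 21, 971]);
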